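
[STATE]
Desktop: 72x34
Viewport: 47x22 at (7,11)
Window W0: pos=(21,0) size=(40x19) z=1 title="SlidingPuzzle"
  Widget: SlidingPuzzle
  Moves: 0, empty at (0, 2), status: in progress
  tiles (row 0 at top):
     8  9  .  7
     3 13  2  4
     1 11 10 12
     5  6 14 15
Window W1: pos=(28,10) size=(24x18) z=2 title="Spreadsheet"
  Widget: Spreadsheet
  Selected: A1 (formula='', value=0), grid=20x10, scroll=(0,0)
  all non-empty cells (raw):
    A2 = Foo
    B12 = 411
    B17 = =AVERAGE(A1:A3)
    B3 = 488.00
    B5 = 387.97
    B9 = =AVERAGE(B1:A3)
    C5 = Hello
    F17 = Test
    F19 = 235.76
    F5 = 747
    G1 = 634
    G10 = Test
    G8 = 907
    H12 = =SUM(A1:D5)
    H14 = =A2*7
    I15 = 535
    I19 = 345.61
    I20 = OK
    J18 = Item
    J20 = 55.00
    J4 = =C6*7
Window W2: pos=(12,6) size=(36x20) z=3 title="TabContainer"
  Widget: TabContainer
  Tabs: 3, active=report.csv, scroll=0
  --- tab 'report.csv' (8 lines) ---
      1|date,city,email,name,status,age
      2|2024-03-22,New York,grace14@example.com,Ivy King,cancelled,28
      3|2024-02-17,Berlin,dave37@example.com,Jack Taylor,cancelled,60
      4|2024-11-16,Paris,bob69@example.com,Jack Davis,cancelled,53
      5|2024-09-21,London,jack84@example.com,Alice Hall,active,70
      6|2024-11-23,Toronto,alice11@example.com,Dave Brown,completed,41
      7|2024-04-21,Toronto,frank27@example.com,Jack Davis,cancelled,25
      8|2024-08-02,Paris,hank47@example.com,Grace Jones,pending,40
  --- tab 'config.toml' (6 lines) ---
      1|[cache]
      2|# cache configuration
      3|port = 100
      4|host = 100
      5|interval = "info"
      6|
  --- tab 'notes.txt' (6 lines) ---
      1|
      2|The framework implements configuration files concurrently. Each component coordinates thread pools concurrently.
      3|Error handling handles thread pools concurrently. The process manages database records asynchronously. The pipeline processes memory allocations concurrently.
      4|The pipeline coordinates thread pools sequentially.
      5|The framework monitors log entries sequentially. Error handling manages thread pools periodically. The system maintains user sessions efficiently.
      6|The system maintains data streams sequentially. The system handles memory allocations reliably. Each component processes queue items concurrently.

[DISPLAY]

     ┃date,city,email,name,status,age   ┃   ┃  
     ┃2024-03-22,New York,grace14@exampl┃───┨  
     ┃2024-02-17,Berlin,dave37@example.c┃   ┃  
     ┃2024-11-16,Paris,bob69@example.com┃   ┃  
     ┃2024-09-21,London,jack84@example.c┃---┃  
     ┃2024-11-23,Toronto,alice11@example┃0  ┃  
     ┃2024-04-21,Toronto,frank27@example┃0  ┃  
     ┃2024-08-02,Paris,hank47@example.co┃8  ┃━━
     ┃                                  ┃0  ┃  
     ┃                                  ┃7He┃  
     ┃                                  ┃0  ┃  
     ┃                                  ┃0  ┃  
     ┃                                  ┃0  ┃  
     ┃                                  ┃0  ┃  
     ┗━━━━━━━━━━━━━━━━━━━━━━━━━━━━━━━━━━┛0  ┃  
                     ┃ 11        0       0  ┃  
                     ┗━━━━━━━━━━━━━━━━━━━━━━┛  
                                               
                                               
                                               
                                               
                                               


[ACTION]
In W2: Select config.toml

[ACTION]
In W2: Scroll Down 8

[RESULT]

     ┃                                  ┃   ┃  
     ┃                                  ┃───┨  
     ┃                                  ┃   ┃  
     ┃                                  ┃   ┃  
     ┃                                  ┃---┃  
     ┃                                  ┃0  ┃  
     ┃                                  ┃0  ┃  
     ┃                                  ┃8  ┃━━
     ┃                                  ┃0  ┃  
     ┃                                  ┃7He┃  
     ┃                                  ┃0  ┃  
     ┃                                  ┃0  ┃  
     ┃                                  ┃0  ┃  
     ┃                                  ┃0  ┃  
     ┗━━━━━━━━━━━━━━━━━━━━━━━━━━━━━━━━━━┛0  ┃  
                     ┃ 11        0       0  ┃  
                     ┗━━━━━━━━━━━━━━━━━━━━━━┛  
                                               
                                               
                                               
                                               
                                               


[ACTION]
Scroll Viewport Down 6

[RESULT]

     ┃                                  ┃───┨  
     ┃                                  ┃   ┃  
     ┃                                  ┃   ┃  
     ┃                                  ┃---┃  
     ┃                                  ┃0  ┃  
     ┃                                  ┃0  ┃  
     ┃                                  ┃8  ┃━━
     ┃                                  ┃0  ┃  
     ┃                                  ┃7He┃  
     ┃                                  ┃0  ┃  
     ┃                                  ┃0  ┃  
     ┃                                  ┃0  ┃  
     ┃                                  ┃0  ┃  
     ┗━━━━━━━━━━━━━━━━━━━━━━━━━━━━━━━━━━┛0  ┃  
                     ┃ 11        0       0  ┃  
                     ┗━━━━━━━━━━━━━━━━━━━━━━┛  
                                               
                                               
                                               
                                               
                                               
                                               


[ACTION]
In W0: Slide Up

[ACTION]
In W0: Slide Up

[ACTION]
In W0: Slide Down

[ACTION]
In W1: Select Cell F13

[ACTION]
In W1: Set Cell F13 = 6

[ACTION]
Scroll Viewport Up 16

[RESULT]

              ┏━━━━━━━━━━━━━━━━━━━━━━━━━━━━━━━━
              ┃ SlidingPuzzle                  
              ┠────────────────────────────────
              ┃┌────┬────┬────┬────┐           
              ┃│  8 │  9 │  2 │  7 │           
              ┃├────┼────┼────┼────┤           
     ┏━━━━━━━━━━━━━━━━━━━━━━━━━━━━━━━━━━┓      
     ┃ TabContainer                     ┃      
     ┠──────────────────────────────────┨      
     ┃ report.csv │[config.toml]│ notes.┃      
     ┃──────────────────────────────────┃━━━┓  
     ┃                                  ┃   ┃  
     ┃                                  ┃───┨  
     ┃                                  ┃   ┃  
     ┃                                  ┃   ┃  
     ┃                                  ┃---┃  
     ┃                                  ┃0  ┃  
     ┃                                  ┃0  ┃  
     ┃                                  ┃8  ┃━━
     ┃                                  ┃0  ┃  
     ┃                                  ┃7He┃  
     ┃                                  ┃0  ┃  


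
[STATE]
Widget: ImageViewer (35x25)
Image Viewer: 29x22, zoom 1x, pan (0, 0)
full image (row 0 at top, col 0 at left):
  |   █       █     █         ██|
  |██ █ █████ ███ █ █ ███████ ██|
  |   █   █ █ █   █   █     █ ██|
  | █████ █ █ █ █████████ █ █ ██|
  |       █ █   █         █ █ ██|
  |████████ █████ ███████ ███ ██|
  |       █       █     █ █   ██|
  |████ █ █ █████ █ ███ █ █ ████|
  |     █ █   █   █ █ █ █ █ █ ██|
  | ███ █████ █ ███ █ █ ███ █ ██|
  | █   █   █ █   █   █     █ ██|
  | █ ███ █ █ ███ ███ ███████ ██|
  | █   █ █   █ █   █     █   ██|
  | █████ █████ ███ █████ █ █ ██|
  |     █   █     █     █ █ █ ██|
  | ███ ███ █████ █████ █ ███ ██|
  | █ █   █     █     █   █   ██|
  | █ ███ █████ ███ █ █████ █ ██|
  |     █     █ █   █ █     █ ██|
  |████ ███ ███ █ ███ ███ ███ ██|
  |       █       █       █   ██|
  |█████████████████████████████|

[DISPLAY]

   █       █     █         ██      
██ █ █████ ███ █ █ ███████ ██      
   █   █ █ █   █   █     █ ██      
 █████ █ █ █ █████████ █ █ ██      
       █ █   █         █ █ ██      
████████ █████ ███████ ███ ██      
       █       █     █ █   ██      
████ █ █ █████ █ ███ █ █ ████      
     █ █   █   █ █ █ █ █ █ ██      
 ███ █████ █ ███ █ █ ███ █ ██      
 █   █   █ █   █   █     █ ██      
 █ ███ █ █ ███ ███ ███████ ██      
 █   █ █   █ █   █     █   ██      
 █████ █████ ███ █████ █ █ ██      
     █   █     █     █ █ █ ██      
 ███ ███ █████ █████ █ ███ ██      
 █ █   █     █     █   █   ██      
 █ ███ █████ ███ █ █████ █ ██      
     █     █ █   █ █     █ ██      
████ ███ ███ █ ███ ███ ███ ██      
       █       █       █   ██      
█████████████████████████████      
                                   
                                   
                                   


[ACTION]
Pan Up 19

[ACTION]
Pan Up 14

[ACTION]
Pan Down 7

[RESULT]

████ █ █ █████ █ ███ █ █ ████      
     █ █   █   █ █ █ █ █ █ ██      
 ███ █████ █ ███ █ █ ███ █ ██      
 █   █   █ █   █   █     █ ██      
 █ ███ █ █ ███ ███ ███████ ██      
 █   █ █   █ █   █     █   ██      
 █████ █████ ███ █████ █ █ ██      
     █   █     █     █ █ █ ██      
 ███ ███ █████ █████ █ ███ ██      
 █ █   █     █     █   █   ██      
 █ ███ █████ ███ █ █████ █ ██      
     █     █ █   █ █     █ ██      
████ ███ ███ █ ███ ███ ███ ██      
       █       █       █   ██      
█████████████████████████████      
                                   
                                   
                                   
                                   
                                   
                                   
                                   
                                   
                                   
                                   


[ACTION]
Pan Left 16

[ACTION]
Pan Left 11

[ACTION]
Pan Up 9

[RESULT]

   █       █     █         ██      
██ █ █████ ███ █ █ ███████ ██      
   █   █ █ █   █   █     █ ██      
 █████ █ █ █ █████████ █ █ ██      
       █ █   █         █ █ ██      
████████ █████ ███████ ███ ██      
       █       █     █ █   ██      
████ █ █ █████ █ ███ █ █ ████      
     █ █   █   █ █ █ █ █ █ ██      
 ███ █████ █ ███ █ █ ███ █ ██      
 █   █   █ █   █   █     █ ██      
 █ ███ █ █ ███ ███ ███████ ██      
 █   █ █   █ █   █     █   ██      
 █████ █████ ███ █████ █ █ ██      
     █   █     █     █ █ █ ██      
 ███ ███ █████ █████ █ ███ ██      
 █ █   █     █     █   █   ██      
 █ ███ █████ ███ █ █████ █ ██      
     █     █ █   █ █     █ ██      
████ ███ ███ █ ███ ███ ███ ██      
       █       █       █   ██      
█████████████████████████████      
                                   
                                   
                                   


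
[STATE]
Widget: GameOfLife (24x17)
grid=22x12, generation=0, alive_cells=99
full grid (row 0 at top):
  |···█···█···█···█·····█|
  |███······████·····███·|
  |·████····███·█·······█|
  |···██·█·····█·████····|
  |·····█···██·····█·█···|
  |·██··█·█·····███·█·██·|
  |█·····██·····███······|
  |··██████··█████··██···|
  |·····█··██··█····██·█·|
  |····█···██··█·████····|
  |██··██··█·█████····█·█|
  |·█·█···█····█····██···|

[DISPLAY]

Gen: 0                  
···█···█···█···█·····█  
███······████·····███·  
·████····███·█·······█  
···██·█·····█·████····  
·····█···██·····█·█···  
·██··█·█·····███·█·██·  
█·····██·····███······  
··██████··█████··██···  
·····█··██··█····██·█·  
····█···██··█·████····  
██··██··█·█████····█·█  
·█·█···█····█····██···  
                        
                        
                        
                        


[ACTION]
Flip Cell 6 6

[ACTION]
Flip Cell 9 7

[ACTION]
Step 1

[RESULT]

Gen: 1                  
·██········██······██·  
█···█···██·········███  
█···██···█···████████·  
············██████····  
··██·█············██··  
·█······█····█···███··  
·······██··█·····█·█··  
···███·█·███···█████··  
···················█··  
····█·██······████·██·  
███████···█···█·······  
███·█·······█·····█···  
                        
                        
                        
                        


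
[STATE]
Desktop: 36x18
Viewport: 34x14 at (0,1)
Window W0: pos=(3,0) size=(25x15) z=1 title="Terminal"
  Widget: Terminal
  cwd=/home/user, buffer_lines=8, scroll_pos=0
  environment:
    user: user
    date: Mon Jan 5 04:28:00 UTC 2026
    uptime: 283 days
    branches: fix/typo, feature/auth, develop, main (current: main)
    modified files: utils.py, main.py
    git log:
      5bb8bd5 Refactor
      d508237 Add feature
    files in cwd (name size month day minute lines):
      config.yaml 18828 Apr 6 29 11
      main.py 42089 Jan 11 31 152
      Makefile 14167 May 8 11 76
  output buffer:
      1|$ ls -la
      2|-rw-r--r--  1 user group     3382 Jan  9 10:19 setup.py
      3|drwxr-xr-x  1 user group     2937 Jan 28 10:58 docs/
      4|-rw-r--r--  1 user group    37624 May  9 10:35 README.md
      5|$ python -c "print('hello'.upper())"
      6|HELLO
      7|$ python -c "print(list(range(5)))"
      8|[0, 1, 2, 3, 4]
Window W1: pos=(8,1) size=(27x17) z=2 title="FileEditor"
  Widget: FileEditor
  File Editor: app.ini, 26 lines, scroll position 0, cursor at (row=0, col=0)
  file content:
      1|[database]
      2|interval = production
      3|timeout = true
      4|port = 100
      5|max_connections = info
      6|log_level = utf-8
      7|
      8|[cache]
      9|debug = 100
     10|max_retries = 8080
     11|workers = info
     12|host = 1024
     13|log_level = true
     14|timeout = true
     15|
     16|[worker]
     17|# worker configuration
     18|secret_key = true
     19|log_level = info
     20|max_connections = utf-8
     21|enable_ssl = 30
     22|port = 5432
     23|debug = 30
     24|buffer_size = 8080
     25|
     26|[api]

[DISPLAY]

   ┃ Ter┏━━━━━━━━━━━━━━━━━━━━━━━━━
   ┠────┃ FileEditor              
   ┃$ ls┠─────────────────────────
   ┃-rw-┃█database]              ▲
   ┃drwx┃interval = production   █
   ┃-rw-┃timeout = true          ░
   ┃$ py┃port = 100              ░
   ┃HELL┃max_connections = info  ░
   ┃$ py┃log_level = utf-8       ░
   ┃[0, ┃                        ░
   ┃$ █ ┃[cache]                 ░
   ┃    ┃debug = 100             ░
   ┃    ┃max_retries = 8080      ░
   ┗━━━━┃workers = info          ░


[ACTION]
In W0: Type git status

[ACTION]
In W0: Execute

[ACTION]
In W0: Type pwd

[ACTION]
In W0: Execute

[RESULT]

   ┃ Ter┏━━━━━━━━━━━━━━━━━━━━━━━━━
   ┠────┃ FileEditor              
   ┃$ py┠─────────────────────────
   ┃[0, ┃█database]              ▲
   ┃$ gi┃interval = production   █
   ┃On b┃timeout = true          ░
   ┃Chan┃port = 100              ░
   ┃    ┃max_connections = info  ░
   ┃    ┃log_level = utf-8       ░
   ┃    ┃                        ░
   ┃$ pw┃[cache]                 ░
   ┃/hom┃debug = 100             ░
   ┃$ █ ┃max_retries = 8080      ░
   ┗━━━━┃workers = info          ░


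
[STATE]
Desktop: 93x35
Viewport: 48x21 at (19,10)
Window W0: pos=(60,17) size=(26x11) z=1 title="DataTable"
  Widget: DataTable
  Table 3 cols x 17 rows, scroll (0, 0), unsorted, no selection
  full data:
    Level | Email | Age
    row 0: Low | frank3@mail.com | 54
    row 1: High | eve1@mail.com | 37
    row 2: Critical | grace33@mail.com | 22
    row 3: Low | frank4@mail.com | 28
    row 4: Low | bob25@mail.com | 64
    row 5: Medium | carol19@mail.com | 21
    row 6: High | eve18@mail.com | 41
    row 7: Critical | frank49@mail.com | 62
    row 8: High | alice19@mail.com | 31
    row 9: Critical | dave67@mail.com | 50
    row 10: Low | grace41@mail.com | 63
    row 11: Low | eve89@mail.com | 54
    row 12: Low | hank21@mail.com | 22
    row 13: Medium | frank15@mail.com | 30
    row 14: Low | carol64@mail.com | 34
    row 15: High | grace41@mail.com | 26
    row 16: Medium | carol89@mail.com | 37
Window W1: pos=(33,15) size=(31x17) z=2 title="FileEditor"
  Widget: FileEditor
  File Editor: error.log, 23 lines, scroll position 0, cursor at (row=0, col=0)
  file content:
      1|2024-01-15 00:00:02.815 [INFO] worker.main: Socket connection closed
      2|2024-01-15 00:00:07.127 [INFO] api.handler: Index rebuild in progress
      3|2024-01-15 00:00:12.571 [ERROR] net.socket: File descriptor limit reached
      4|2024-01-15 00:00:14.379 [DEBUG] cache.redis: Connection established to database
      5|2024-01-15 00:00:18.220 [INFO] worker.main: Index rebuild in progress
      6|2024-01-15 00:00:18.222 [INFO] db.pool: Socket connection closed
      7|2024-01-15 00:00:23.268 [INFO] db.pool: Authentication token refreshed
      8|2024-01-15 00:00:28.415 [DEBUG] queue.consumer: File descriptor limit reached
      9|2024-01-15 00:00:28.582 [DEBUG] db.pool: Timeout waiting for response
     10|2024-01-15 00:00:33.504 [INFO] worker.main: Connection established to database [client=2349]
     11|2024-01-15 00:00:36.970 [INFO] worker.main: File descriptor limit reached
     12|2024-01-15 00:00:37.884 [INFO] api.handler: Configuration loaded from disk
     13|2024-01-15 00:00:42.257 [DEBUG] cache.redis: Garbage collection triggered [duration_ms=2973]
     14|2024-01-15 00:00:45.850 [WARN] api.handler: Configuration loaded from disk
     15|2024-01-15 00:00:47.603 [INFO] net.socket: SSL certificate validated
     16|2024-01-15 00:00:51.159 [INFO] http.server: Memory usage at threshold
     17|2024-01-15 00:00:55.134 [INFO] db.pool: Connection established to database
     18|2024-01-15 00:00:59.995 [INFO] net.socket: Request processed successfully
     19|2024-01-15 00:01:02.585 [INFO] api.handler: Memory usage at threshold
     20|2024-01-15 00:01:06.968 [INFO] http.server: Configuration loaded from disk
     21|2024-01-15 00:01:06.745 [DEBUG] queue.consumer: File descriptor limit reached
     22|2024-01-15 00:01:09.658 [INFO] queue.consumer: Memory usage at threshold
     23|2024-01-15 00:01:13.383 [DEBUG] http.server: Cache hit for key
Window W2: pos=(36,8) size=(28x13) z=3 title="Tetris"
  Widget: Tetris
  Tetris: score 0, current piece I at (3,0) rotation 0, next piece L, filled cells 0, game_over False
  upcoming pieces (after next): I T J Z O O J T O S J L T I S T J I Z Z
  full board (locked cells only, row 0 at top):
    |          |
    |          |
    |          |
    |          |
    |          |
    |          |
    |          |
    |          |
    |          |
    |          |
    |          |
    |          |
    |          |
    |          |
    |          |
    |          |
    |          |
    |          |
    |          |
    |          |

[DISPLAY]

                 ┠──────────────────────────┨   
                 ┃          │Next:          ┃   
                 ┃          │  ▒            ┃   
                 ┃          │▒▒▒            ┃   
                 ┃          │               ┃   
              ┏━━┃          │               ┃   
              ┃ F┃          │               ┃   
              ┠──┃          │Score:         ┃━━━
              ┃█0┃          │0              ┃taT
              ┃20┃          │               ┃───
              ┃20┗━━━━━━━━━━━━━━━━━━━━━━━━━━┛el 
              ┃2024-01-15 00:00:14.379 [DEB░┃───
              ┃2024-01-15 00:00:18.220 [INF░┃   
              ┃2024-01-15 00:00:18.222 [INF░┃h  
              ┃2024-01-15 00:00:23.268 [INF░┃tic
              ┃2024-01-15 00:00:28.415 [DEB░┃   
              ┃2024-01-15 00:00:28.582 [DEB░┃   
              ┃2024-01-15 00:00:33.504 [INF░┃━━━
              ┃2024-01-15 00:00:36.970 [INF░┃   
              ┃2024-01-15 00:00:37.884 [INF░┃   
              ┃2024-01-15 00:00:42.257 [DEB▼┃   


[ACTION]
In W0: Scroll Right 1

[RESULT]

                 ┠──────────────────────────┨   
                 ┃          │Next:          ┃   
                 ┃          │  ▒            ┃   
                 ┃          │▒▒▒            ┃   
                 ┃          │               ┃   
              ┏━━┃          │               ┃   
              ┃ F┃          │               ┃   
              ┠──┃          │Score:         ┃━━━
              ┃█0┃          │0              ┃taT
              ┃20┃          │               ┃───
              ┃20┗━━━━━━━━━━━━━━━━━━━━━━━━━━┛l  
              ┃2024-01-15 00:00:14.379 [DEB░┃───
              ┃2024-01-15 00:00:18.220 [INF░┃   
              ┃2024-01-15 00:00:18.222 [INF░┃   
              ┃2024-01-15 00:00:23.268 [INF░┃ica
              ┃2024-01-15 00:00:28.415 [DEB░┃   
              ┃2024-01-15 00:00:28.582 [DEB░┃   
              ┃2024-01-15 00:00:33.504 [INF░┃━━━
              ┃2024-01-15 00:00:36.970 [INF░┃   
              ┃2024-01-15 00:00:37.884 [INF░┃   
              ┃2024-01-15 00:00:42.257 [DEB▼┃   


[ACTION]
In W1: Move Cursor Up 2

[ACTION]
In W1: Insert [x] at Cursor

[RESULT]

                 ┠──────────────────────────┨   
                 ┃          │Next:          ┃   
                 ┃          │  ▒            ┃   
                 ┃          │▒▒▒            ┃   
                 ┃          │               ┃   
              ┏━━┃          │               ┃   
              ┃ F┃          │               ┃   
              ┠──┃          │Score:         ┃━━━
              ┃x█┃          │0              ┃taT
              ┃20┃          │               ┃───
              ┃20┗━━━━━━━━━━━━━━━━━━━━━━━━━━┛l  
              ┃2024-01-15 00:00:14.379 [DEB░┃───
              ┃2024-01-15 00:00:18.220 [INF░┃   
              ┃2024-01-15 00:00:18.222 [INF░┃   
              ┃2024-01-15 00:00:23.268 [INF░┃ica
              ┃2024-01-15 00:00:28.415 [DEB░┃   
              ┃2024-01-15 00:00:28.582 [DEB░┃   
              ┃2024-01-15 00:00:33.504 [INF░┃━━━
              ┃2024-01-15 00:00:36.970 [INF░┃   
              ┃2024-01-15 00:00:37.884 [INF░┃   
              ┃2024-01-15 00:00:42.257 [DEB▼┃   


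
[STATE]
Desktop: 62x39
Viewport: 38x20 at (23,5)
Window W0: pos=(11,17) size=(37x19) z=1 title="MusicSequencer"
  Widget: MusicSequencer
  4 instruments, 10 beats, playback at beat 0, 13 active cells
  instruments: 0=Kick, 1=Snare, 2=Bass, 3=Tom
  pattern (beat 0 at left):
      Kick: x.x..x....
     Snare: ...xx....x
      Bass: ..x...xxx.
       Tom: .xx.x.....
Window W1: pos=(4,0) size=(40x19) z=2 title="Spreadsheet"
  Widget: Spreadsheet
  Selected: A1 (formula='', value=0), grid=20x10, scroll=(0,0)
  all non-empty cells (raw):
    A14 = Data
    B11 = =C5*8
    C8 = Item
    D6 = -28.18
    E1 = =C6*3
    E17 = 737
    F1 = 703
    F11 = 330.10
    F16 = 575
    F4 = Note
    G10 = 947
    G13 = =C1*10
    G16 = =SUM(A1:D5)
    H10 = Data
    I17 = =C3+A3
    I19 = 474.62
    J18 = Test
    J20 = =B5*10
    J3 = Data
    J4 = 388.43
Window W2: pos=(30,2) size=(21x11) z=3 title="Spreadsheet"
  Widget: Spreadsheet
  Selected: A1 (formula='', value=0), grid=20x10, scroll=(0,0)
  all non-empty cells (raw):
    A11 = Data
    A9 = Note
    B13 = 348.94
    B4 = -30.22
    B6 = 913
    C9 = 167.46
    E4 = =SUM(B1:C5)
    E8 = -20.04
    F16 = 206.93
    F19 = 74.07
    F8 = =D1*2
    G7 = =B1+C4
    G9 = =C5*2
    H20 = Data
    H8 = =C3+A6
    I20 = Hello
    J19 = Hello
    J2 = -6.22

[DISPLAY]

-------┃A1:                ┃          
 0     ┃       A       B   ┃          
 0     ┃-------------------┃          
 0     ┃  1      [0]       ┃          
 0     ┃  2        0       ┃          
 0     ┃  3        0       ┃          
 0     ┃  4        0  -30.2┃          
 0     ┗━━━━━━━━━━━━━━━━━━━┛          
 0Item           0  ┃                 
 0       0       0  ┃                 
 0       0       0  ┃                 
 0       0       0  ┃                 
 0       0       0  ┃━━━┓             
━━━━━━━━━━━━━━━━━━━━┛   ┃             
────────────────────────┨             
56789                   ┃             
█····                   ┃             
····█                   ┃             
·███·                   ┃             
·····                   ┃             


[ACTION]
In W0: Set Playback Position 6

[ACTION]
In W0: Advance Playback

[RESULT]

-------┃A1:                ┃          
 0     ┃       A       B   ┃          
 0     ┃-------------------┃          
 0     ┃  1      [0]       ┃          
 0     ┃  2        0       ┃          
 0     ┃  3        0       ┃          
 0     ┃  4        0  -30.2┃          
 0     ┗━━━━━━━━━━━━━━━━━━━┛          
 0Item           0  ┃                 
 0       0       0  ┃                 
 0       0       0  ┃                 
 0       0       0  ┃                 
 0       0       0  ┃━━━┓             
━━━━━━━━━━━━━━━━━━━━┛   ┃             
────────────────────────┨             
56▼89                   ┃             
█····                   ┃             
····█                   ┃             
·███·                   ┃             
·····                   ┃             


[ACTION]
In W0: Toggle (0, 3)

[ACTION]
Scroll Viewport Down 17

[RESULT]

────────────────────────┨             
56▼89                   ┃             
█····                   ┃             
····█                   ┃             
·███·                   ┃             
·····                   ┃             
                        ┃             
                        ┃             
                        ┃             
                        ┃             
                        ┃             
                        ┃             
                        ┃             
                        ┃             
                        ┃             
                        ┃             
━━━━━━━━━━━━━━━━━━━━━━━━┛             
                                      
                                      
                                      


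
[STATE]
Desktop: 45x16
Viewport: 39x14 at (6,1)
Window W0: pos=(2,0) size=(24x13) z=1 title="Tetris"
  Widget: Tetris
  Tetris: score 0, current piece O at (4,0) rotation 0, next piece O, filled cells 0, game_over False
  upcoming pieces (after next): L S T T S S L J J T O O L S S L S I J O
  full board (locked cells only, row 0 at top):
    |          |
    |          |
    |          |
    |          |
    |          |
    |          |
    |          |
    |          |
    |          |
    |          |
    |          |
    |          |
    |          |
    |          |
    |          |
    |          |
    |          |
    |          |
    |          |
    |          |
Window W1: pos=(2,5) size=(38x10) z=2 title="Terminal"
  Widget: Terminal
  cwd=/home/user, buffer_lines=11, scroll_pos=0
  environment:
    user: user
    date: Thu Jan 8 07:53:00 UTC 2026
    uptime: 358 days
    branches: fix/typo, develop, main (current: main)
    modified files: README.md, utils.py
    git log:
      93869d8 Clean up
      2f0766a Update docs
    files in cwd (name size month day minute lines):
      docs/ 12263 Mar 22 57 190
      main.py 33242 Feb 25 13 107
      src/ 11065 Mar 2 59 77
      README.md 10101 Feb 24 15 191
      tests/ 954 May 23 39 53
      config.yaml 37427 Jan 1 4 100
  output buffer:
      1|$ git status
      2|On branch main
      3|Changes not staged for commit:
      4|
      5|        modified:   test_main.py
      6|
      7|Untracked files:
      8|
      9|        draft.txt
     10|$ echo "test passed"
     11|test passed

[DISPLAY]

tris               ┃                   
───────────────────┨                   
       │Next:      ┃                   
       │▓▓         ┃                   
━━━━━━━━━━━━━━━━━━━━━━━━━━━━━━━━━┓     
rminal                           ┃     
─────────────────────────────────┨     
it status                        ┃     
branch main                      ┃     
nges not staged for commit:      ┃     
                                 ┃     
     modified:   test_main.py    ┃     
                                 ┃     
━━━━━━━━━━━━━━━━━━━━━━━━━━━━━━━━━┛     


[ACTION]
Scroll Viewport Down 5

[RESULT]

───────────────────┨                   
       │Next:      ┃                   
       │▓▓         ┃                   
━━━━━━━━━━━━━━━━━━━━━━━━━━━━━━━━━┓     
rminal                           ┃     
─────────────────────────────────┨     
it status                        ┃     
branch main                      ┃     
nges not staged for commit:      ┃     
                                 ┃     
     modified:   test_main.py    ┃     
                                 ┃     
━━━━━━━━━━━━━━━━━━━━━━━━━━━━━━━━━┛     
                                       


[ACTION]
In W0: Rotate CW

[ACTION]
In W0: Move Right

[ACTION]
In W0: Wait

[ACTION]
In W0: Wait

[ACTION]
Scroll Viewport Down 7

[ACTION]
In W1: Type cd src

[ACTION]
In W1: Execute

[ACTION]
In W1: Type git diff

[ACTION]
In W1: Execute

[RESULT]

───────────────────┨                   
       │Next:      ┃                   
       │▓▓         ┃                   
━━━━━━━━━━━━━━━━━━━━━━━━━━━━━━━━━┓     
rminal                           ┃     
─────────────────────────────────┨     
 a/main.py                       ┃     
 b/main.py                       ┃     
-1,3 +1,4 @@                     ┃     
updated                          ┃     
port sys                         ┃     
                                 ┃     
━━━━━━━━━━━━━━━━━━━━━━━━━━━━━━━━━┛     
                                       


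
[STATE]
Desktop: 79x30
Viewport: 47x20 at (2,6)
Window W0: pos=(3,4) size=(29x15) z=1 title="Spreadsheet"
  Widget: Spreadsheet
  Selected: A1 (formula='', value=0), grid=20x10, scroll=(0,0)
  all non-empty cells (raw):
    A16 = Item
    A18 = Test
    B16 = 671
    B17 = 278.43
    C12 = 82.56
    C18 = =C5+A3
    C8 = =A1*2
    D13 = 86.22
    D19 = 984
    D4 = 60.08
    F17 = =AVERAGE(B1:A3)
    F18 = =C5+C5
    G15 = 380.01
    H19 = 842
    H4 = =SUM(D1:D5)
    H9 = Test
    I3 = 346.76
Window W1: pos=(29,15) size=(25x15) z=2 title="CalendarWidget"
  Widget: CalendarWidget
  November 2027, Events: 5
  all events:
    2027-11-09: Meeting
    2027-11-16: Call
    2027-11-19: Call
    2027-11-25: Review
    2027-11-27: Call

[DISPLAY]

 ┠───────────────────────────┨                 
 ┃A1:                        ┃                 
 ┃       A       B       C   ┃                 
 ┃---------------------------┃                 
 ┃  1      [0]       0       ┃                 
 ┃  2        0       0       ┃                 
 ┃  3        0       0       ┃                 
 ┃  4        0       0       ┃                 
 ┃  5        0       0       ┃                 
 ┃  6        0       0     ┏━━━━━━━━━━━━━━━━━━━
 ┃  7        0       0     ┃ CalendarWidget    
 ┃  8        0       0     ┠───────────────────
 ┗━━━━━━━━━━━━━━━━━━━━━━━━━┃     November 2027 
                           ┃Mo Tu We Th Fr Sa S
                           ┃ 1  2  3  4  5  6  
                           ┃ 8  9* 10 11 12 13 
                           ┃15 16* 17 18 19* 20
                           ┃22 23 24 25* 26 27*
                           ┃29 30              
                           ┃                   


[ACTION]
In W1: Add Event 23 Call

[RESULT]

 ┠───────────────────────────┨                 
 ┃A1:                        ┃                 
 ┃       A       B       C   ┃                 
 ┃---------------------------┃                 
 ┃  1      [0]       0       ┃                 
 ┃  2        0       0       ┃                 
 ┃  3        0       0       ┃                 
 ┃  4        0       0       ┃                 
 ┃  5        0       0       ┃                 
 ┃  6        0       0     ┏━━━━━━━━━━━━━━━━━━━
 ┃  7        0       0     ┃ CalendarWidget    
 ┃  8        0       0     ┠───────────────────
 ┗━━━━━━━━━━━━━━━━━━━━━━━━━┃     November 2027 
                           ┃Mo Tu We Th Fr Sa S
                           ┃ 1  2  3  4  5  6  
                           ┃ 8  9* 10 11 12 13 
                           ┃15 16* 17 18 19* 20
                           ┃22 23* 24 25* 26 27
                           ┃29 30              
                           ┃                   


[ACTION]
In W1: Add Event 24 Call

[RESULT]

 ┠───────────────────────────┨                 
 ┃A1:                        ┃                 
 ┃       A       B       C   ┃                 
 ┃---------------------------┃                 
 ┃  1      [0]       0       ┃                 
 ┃  2        0       0       ┃                 
 ┃  3        0       0       ┃                 
 ┃  4        0       0       ┃                 
 ┃  5        0       0       ┃                 
 ┃  6        0       0     ┏━━━━━━━━━━━━━━━━━━━
 ┃  7        0       0     ┃ CalendarWidget    
 ┃  8        0       0     ┠───────────────────
 ┗━━━━━━━━━━━━━━━━━━━━━━━━━┃     November 2027 
                           ┃Mo Tu We Th Fr Sa S
                           ┃ 1  2  3  4  5  6  
                           ┃ 8  9* 10 11 12 13 
                           ┃15 16* 17 18 19* 20
                           ┃22 23* 24* 25* 26 2
                           ┃29 30              
                           ┃                   


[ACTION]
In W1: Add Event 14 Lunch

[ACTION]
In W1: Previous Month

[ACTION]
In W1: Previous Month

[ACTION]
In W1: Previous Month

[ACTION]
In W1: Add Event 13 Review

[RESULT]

 ┠───────────────────────────┨                 
 ┃A1:                        ┃                 
 ┃       A       B       C   ┃                 
 ┃---------------------------┃                 
 ┃  1      [0]       0       ┃                 
 ┃  2        0       0       ┃                 
 ┃  3        0       0       ┃                 
 ┃  4        0       0       ┃                 
 ┃  5        0       0       ┃                 
 ┃  6        0       0     ┏━━━━━━━━━━━━━━━━━━━
 ┃  7        0       0     ┃ CalendarWidget    
 ┃  8        0       0     ┠───────────────────
 ┗━━━━━━━━━━━━━━━━━━━━━━━━━┃      August 2027  
                           ┃Mo Tu We Th Fr Sa S
                           ┃                   
                           ┃ 2  3  4  5  6  7  
                           ┃ 9 10 11 12 13* 14 
                           ┃16 17 18 19 20 21 2
                           ┃23 24 25 26 27 28 2
                           ┃30 31              
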